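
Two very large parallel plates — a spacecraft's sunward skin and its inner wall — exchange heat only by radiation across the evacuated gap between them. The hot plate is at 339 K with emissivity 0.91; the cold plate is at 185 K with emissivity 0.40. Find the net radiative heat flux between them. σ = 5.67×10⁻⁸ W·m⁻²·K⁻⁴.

For two infinite grey parallel plates, q = σ(T₁⁴ − T₂⁴)/(1/ε₁ + 1/ε₂ − 1).
T₁⁴ − T₂⁴ = 1.321×10¹⁰ − 1.171×10⁹ = 1.204×10¹⁰ K⁴.
1/ε₁ + 1/ε₂ − 1 = 1.099 + 2.500 − 1 = 2.599.
q = 5.67×10⁻⁸ × 1.204×10¹⁰ / 2.599.

q ≈ 263 W/m²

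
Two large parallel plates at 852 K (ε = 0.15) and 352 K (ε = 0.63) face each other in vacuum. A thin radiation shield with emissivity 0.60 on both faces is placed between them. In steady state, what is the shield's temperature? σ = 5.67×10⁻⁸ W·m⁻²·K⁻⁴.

In steady state the net flux on the hot side equals that on the cold side.
σ(T₁⁴−T_s⁴)/D₁ = σ(T_s⁴−T₂⁴)/D₂, with D₁ = 1/ε₁+1/ε_s−1 = 7.333, D₂ = 1/ε_s+1/ε₂−1 = 2.254.
Solve for T_s⁴: T_s⁴ = (D₂·T₁⁴ + D₁·T₂⁴)/(D₁+D₂) = 1.356×10¹¹ K⁴.

T_s ≈ 607 K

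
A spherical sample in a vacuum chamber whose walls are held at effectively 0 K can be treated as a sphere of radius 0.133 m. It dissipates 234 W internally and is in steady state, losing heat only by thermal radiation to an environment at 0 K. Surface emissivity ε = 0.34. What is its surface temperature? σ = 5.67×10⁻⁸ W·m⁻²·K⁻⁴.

T ≈ 483 K

Steady state: internal power = radiated power, P = εσA T⁴.
Radiating area A = 4πr² = 0.2223 m².
T⁴ = P/(εσA) = 234/(0.34·5.67×10⁻⁸·0.2223) = 5.461×10¹⁰ K⁴.
T = (5.461×10¹⁰)^(1/4).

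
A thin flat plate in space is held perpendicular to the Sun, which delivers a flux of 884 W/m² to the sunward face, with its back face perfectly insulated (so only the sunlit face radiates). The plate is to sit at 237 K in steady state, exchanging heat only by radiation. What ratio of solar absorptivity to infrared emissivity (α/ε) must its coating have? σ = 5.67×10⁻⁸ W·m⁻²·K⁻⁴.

α/ε ≈ 0.202

Balance: αS·A = εσ·1A·T⁴ ⇒ α/ε = σT⁴/S.
α/ε = 5.67×10⁻⁸·(237)⁴/884 = 5.67×10⁻⁸·3.155×10⁹/884.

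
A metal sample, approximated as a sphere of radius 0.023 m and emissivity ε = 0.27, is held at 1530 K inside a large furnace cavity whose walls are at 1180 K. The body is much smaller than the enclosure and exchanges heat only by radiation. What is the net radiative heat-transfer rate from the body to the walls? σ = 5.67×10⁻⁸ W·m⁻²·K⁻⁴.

P_net ≈ 360 W

For a small grey body in a large enclosure: P_net = εσA(T_body⁴ − T_wall⁴).
A = 4πr² = 0.006648 m²; T_body⁴ − T_wall⁴ = 5.480×10¹² − 1.939×10¹² = 3.541×10¹² K⁴.
|P_net| = 0.27·5.67×10⁻⁸·0.006648·3.541×10¹².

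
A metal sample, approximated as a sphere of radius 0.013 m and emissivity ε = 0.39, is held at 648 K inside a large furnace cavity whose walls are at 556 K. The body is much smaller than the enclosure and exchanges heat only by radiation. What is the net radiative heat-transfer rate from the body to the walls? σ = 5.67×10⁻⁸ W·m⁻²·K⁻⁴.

P_net ≈ 3.79 W

For a small grey body in a large enclosure: P_net = εσA(T_body⁴ − T_wall⁴).
A = 4πr² = 0.002124 m²; T_body⁴ − T_wall⁴ = 1.763×10¹¹ − 9.557×10¹⁰ = 8.075×10¹⁰ K⁴.
|P_net| = 0.39·5.67×10⁻⁸·0.002124·8.075×10¹⁰.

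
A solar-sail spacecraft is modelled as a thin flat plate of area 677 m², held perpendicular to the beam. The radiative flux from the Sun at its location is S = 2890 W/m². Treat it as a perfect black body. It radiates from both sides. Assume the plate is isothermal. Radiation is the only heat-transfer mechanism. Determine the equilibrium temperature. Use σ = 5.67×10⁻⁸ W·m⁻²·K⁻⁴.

At equilibrium, absorbed power = emitted power.
Absorbing cross-section = A = 677.0 m²; emitting surface = 2A = 1354 m² (ratio 2).
S·A_cross = εσ·A_surf·T⁴  ⇒  T⁴ = S/(2σ).
T⁴ = 1.00·2890/(2·5.67×10⁻⁸) = 2.549×10¹⁰ K⁴.
T = (2.549×10¹⁰)^(1/4).

T ≈ 400 K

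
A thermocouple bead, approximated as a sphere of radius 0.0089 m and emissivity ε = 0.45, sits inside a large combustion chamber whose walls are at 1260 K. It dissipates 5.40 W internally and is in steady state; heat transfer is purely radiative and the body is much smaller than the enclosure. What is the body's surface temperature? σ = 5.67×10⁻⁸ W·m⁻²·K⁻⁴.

T ≈ 1290 K

For a small grey body in a large enclosure, net radiated power = εσA(T⁴ − T_w⁴).
Steady state: P = εσA(T⁴ − T_w⁴) with A = 4πr² = 9.954×10⁻⁴ m².
T⁴ = P/(εσA) + T_w⁴ = 5.40/(0.45·5.67×10⁻⁸·9.954×10⁻⁴) + (1260)⁴
    = 2.126×10¹¹ + 2.520×10¹² = 2.733×10¹² K⁴.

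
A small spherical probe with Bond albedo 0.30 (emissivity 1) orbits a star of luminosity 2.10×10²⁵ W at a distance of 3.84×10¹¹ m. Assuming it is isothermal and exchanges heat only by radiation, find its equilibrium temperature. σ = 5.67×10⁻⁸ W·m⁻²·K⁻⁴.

T ≈ 76.9 K

First find the stellar flux at distance d: S = L/(4πd²) = 2.10×10²⁵/(4π·(3.84×10¹¹)²) = 11.33 W/m².
For an isothermal sphere, absorbed (1−a)S·πr² = emitted σ·4πr²·T⁴, so T⁴ = (1−a)S/(4σ).
T⁴ = 0.700·11.33/(4·5.67×10⁻⁸) = 3.498×10⁷ K⁴.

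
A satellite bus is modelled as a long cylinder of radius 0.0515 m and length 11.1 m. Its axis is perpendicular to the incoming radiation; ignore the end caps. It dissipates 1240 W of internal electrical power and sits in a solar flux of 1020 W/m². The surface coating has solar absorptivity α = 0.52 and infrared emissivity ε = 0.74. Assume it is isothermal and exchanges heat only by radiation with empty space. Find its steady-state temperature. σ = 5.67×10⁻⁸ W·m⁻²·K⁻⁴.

T ≈ 333 K

At steady state, absorbed solar power + internal power = radiated power.
Absorbed: α·S·A_cross = 0.52·1020·1.143 = 606.4 W (cross-section 2rL).
Total input = 606.4 + 1240 = 1846 W.
Radiated: εσ·A_surf·T⁴ with A_surf = 2πrL = 3.592 m².
T⁴ = 1846/(0.74·5.67×10⁻⁸·3.592) = 1.225×10¹⁰ K⁴.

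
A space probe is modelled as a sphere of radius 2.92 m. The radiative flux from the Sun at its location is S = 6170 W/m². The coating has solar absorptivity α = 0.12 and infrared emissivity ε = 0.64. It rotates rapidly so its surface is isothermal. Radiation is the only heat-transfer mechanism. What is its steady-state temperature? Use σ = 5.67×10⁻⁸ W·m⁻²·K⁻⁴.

T ≈ 267 K

At equilibrium, absorbed power = emitted power.
Absorbing cross-section = πr² = 26.79 m²; emitting surface = 4πr² = 107.1 m² (ratio 4).
αS·A_cross = εσ·A_surf·T⁴  ⇒  T⁴ = αS/(ε·4σ).
T⁴ = 0.120·6170/(0.64·4·5.67×10⁻⁸) = 5.101×10⁹ K⁴.
T = (5.101×10⁹)^(1/4).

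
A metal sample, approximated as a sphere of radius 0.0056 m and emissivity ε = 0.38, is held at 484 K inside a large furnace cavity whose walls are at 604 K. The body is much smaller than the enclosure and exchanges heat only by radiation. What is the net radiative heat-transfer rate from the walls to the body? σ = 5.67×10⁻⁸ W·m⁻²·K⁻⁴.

For a small grey body in a large enclosure: P_net = εσA(T_body⁴ − T_wall⁴).
A = 4πr² = 3.941×10⁻⁴ m²; T_body⁴ − T_wall⁴ = 5.488×10¹⁰ − 1.331×10¹¹ = -7.821×10¹⁰ K⁴.
|P_net| = 0.38·5.67×10⁻⁸·3.941×10⁻⁴·7.821×10¹⁰.

P_net ≈ 0.664 W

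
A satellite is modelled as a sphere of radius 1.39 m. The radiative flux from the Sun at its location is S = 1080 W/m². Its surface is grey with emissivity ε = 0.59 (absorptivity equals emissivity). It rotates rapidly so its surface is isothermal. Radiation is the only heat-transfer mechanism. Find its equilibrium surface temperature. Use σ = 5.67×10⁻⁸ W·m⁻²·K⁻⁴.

At equilibrium, absorbed power = emitted power.
Absorbing cross-section = πr² = 6.070 m²; emitting surface = 4πr² = 24.28 m² (ratio 4).
εS·A_cross = εσ·A_surf·T⁴  ⇒  T⁴ = S/(4σ)   (ε cancels).
T⁴ = 1080/(4·5.67×10⁻⁸) = 4.762×10⁹ K⁴.
T = (4.762×10⁹)^(1/4).

T ≈ 263 K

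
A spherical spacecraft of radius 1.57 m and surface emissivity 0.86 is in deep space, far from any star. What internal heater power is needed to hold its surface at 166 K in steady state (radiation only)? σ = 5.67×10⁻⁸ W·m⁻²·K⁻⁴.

P ≈ 1150 W

P = εσ·4πr²·T⁴.
4πr² = 30.97 m²; T⁴ = 7.593×10⁸ K⁴.
P = 0.86·5.67×10⁻⁸·30.97·7.593×10⁸.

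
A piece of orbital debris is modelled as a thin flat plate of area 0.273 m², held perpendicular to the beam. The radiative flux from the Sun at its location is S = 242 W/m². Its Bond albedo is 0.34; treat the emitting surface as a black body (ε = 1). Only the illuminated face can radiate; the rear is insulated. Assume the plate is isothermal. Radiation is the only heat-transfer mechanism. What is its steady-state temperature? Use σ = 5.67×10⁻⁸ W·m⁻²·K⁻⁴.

T ≈ 230 K

At equilibrium, absorbed power = emitted power.
Absorbing cross-section = A = 0.2730 m²; emitting surface = A = 0.2730 m² (ratio 1).
(1−a)S·A_cross = εσ·A_surf·T⁴  ⇒  T⁴ = (1−a)S/(1σ).
T⁴ = 0.660·242/(1·5.67×10⁻⁸) = 2.817×10⁹ K⁴.
T = (2.817×10⁹)^(1/4).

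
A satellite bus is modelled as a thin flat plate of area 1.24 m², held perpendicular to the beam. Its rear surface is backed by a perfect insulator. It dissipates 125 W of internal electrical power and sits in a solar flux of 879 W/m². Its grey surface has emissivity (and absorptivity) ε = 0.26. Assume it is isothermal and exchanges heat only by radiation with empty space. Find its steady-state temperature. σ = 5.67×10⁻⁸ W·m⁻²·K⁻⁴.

At steady state, absorbed solar power + internal power = radiated power.
Absorbed: α·S·A_cross = 0.26·879·1.240 = 283.4 W (cross-section A).
Total input = 283.4 + 125 = 408.4 W.
Radiated: εσ·A_surf·T⁴ with A_surf = A = 1.240 m².
T⁴ = 408.4/(0.26·5.67×10⁻⁸·1.240) = 2.234×10¹⁰ K⁴.

T ≈ 387 K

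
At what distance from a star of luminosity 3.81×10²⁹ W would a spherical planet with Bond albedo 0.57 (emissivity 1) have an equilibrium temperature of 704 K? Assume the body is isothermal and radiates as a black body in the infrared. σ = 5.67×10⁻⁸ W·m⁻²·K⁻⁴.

d ≈ 4.84×10¹¹ m

For an isothermal black-emitting sphere, (1−a)S·πr² = σ·4πr²·T⁴ ⇒ S = 4σT⁴/(1−a).
S = 4·5.67×10⁻⁸·(704)⁴/0.430 = 1.296×10⁵ W/m².
Flux falls as S = L/(4πd²), so d = √(L/(4πS)) = √(3.81×10²⁹/(4π·1.296×10⁵)).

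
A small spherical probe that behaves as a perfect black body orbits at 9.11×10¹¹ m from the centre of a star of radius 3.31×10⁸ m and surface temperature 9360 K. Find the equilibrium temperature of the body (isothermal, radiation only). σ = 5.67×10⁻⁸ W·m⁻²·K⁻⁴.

T ≈ 126 K

The star's surface emits σT_*⁴; at distance d the flux is S = σT_*⁴(R_*/d)².
S = 5.67×10⁻⁸·(9360)⁴·(3.31×10⁸/9.11×10¹¹)² = 57.45 W/m².
For an isothermal sphere T⁴ = (1−a)S/(4σ) = 2.533×10⁸ K⁴.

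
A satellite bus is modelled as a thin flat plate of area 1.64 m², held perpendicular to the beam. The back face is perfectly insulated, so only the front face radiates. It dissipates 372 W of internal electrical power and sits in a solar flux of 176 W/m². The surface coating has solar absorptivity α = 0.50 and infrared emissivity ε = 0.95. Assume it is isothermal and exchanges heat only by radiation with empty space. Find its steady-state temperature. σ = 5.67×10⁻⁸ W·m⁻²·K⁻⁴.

At steady state, absorbed solar power + internal power = radiated power.
Absorbed: α·S·A_cross = 0.50·176·1.640 = 144.3 W (cross-section A).
Total input = 144.3 + 372 = 516.3 W.
Radiated: εσ·A_surf·T⁴ with A_surf = A = 1.640 m².
T⁴ = 516.3/(0.95·5.67×10⁻⁸·1.640) = 5.845×10⁹ K⁴.

T ≈ 276 K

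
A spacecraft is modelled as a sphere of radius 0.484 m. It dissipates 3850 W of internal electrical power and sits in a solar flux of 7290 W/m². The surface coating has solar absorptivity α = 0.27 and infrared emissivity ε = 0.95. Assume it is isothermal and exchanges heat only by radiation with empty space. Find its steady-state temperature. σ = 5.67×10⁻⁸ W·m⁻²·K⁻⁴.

At steady state, absorbed solar power + internal power = radiated power.
Absorbed: α·S·A_cross = 0.27·7290·0.7359 = 1449 W (cross-section πr²).
Total input = 1449 + 3850 = 5299 W.
Radiated: εσ·A_surf·T⁴ with A_surf = 4πr² = 2.944 m².
T⁴ = 5299/(0.95·5.67×10⁻⁸·2.944) = 3.342×10¹⁰ K⁴.

T ≈ 428 K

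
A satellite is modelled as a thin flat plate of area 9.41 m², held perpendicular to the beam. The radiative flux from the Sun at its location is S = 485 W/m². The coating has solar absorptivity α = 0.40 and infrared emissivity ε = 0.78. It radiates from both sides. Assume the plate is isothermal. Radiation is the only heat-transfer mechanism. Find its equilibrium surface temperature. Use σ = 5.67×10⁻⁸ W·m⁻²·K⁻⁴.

T ≈ 216 K

At equilibrium, absorbed power = emitted power.
Absorbing cross-section = A = 9.410 m²; emitting surface = 2A = 18.82 m² (ratio 2).
αS·A_cross = εσ·A_surf·T⁴  ⇒  T⁴ = αS/(ε·2σ).
T⁴ = 0.400·485/(0.78·2·5.67×10⁻⁸) = 2.193×10⁹ K⁴.
T = (2.193×10⁹)^(1/4).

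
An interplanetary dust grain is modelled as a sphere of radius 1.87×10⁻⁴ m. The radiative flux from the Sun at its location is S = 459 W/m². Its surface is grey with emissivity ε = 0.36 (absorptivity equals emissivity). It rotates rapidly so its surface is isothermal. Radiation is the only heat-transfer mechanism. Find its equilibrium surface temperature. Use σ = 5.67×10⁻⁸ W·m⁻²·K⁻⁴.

At equilibrium, absorbed power = emitted power.
Absorbing cross-section = πr² = 1.099×10⁻⁷ m²; emitting surface = 4πr² = 4.394×10⁻⁷ m² (ratio 4).
εS·A_cross = εσ·A_surf·T⁴  ⇒  T⁴ = S/(4σ)   (ε cancels).
T⁴ = 459/(4·5.67×10⁻⁸) = 2.024×10⁹ K⁴.
T = (2.024×10⁹)^(1/4).

T ≈ 212 K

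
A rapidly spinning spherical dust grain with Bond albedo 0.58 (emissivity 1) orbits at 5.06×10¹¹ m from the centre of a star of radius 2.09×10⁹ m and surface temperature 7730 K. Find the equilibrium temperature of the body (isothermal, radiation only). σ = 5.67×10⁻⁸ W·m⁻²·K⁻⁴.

The star's surface emits σT_*⁴; at distance d the flux is S = σT_*⁴(R_*/d)².
S = 5.67×10⁻⁸·(7730)⁴·(2.09×10⁹/5.06×10¹¹)² = 3454 W/m².
For an isothermal sphere T⁴ = (1−a)S/(4σ) = 6.396×10⁹ K⁴.

T ≈ 283 K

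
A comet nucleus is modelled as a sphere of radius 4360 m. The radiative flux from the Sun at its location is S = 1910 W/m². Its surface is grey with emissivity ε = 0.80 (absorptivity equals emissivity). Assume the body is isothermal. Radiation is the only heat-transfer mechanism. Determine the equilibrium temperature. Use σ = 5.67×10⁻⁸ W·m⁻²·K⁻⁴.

At equilibrium, absorbed power = emitted power.
Absorbing cross-section = πr² = 5.972×10⁷ m²; emitting surface = 4πr² = 2.389×10⁸ m² (ratio 4).
εS·A_cross = εσ·A_surf·T⁴  ⇒  T⁴ = S/(4σ)   (ε cancels).
T⁴ = 1910/(4·5.67×10⁻⁸) = 8.422×10⁹ K⁴.
T = (8.422×10⁹)^(1/4).

T ≈ 303 K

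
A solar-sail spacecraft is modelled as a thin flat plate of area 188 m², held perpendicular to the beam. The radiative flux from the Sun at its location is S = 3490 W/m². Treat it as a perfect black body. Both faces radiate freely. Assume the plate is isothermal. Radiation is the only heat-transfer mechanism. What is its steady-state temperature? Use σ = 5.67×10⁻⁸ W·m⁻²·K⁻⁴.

T ≈ 419 K

At equilibrium, absorbed power = emitted power.
Absorbing cross-section = A = 188.0 m²; emitting surface = 2A = 376.0 m² (ratio 2).
S·A_cross = εσ·A_surf·T⁴  ⇒  T⁴ = S/(2σ).
T⁴ = 1.00·3490/(2·5.67×10⁻⁸) = 3.078×10¹⁰ K⁴.
T = (3.078×10¹⁰)^(1/4).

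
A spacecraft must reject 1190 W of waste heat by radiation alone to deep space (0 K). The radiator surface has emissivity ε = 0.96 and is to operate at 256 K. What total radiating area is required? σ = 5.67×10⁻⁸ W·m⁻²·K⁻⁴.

P = εσA T⁴ ⇒ A = P/(εσT⁴).
T⁴ = 4.295×10⁹ K⁴.
A = 1190/(0.96 × 5.67×10⁻⁸ × 4.295×10⁹).

A ≈ 5.09 m²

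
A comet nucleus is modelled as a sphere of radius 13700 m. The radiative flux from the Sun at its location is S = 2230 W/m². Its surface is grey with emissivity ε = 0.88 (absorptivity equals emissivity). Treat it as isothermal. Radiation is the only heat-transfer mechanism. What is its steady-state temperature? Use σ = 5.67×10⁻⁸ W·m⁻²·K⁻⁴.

At equilibrium, absorbed power = emitted power.
Absorbing cross-section = πr² = 5.896×10⁸ m²; emitting surface = 4πr² = 2.359×10⁹ m² (ratio 4).
εS·A_cross = εσ·A_surf·T⁴  ⇒  T⁴ = S/(4σ)   (ε cancels).
T⁴ = 2230/(4·5.67×10⁻⁸) = 9.832×10⁹ K⁴.
T = (9.832×10⁹)^(1/4).

T ≈ 315 K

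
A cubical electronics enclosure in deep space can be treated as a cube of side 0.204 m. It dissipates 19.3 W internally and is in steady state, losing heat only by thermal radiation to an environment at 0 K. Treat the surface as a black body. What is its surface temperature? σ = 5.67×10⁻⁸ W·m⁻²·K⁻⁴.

T ≈ 192 K

Steady state: internal power = radiated power, P = εσA T⁴.
Radiating area A = 6L² = 0.2497 m².
T⁴ = P/(εσA) = 19.3/(1.0·5.67×10⁻⁸·0.2497) = 1.363×10⁹ K⁴.
T = (1.363×10⁹)^(1/4).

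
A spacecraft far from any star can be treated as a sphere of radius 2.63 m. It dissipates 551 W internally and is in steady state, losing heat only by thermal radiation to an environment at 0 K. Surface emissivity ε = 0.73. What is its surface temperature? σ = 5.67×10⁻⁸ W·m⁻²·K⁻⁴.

Steady state: internal power = radiated power, P = εσA T⁴.
Radiating area A = 4πr² = 86.92 m².
T⁴ = P/(εσA) = 551/(0.73·5.67×10⁻⁸·86.92) = 1.532×10⁸ K⁴.
T = (1.532×10⁸)^(1/4).

T ≈ 111 K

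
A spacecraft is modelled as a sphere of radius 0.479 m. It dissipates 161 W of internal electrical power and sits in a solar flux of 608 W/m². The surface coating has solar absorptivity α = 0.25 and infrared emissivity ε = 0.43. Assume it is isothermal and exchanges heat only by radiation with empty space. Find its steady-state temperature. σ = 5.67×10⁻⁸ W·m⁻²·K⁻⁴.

At steady state, absorbed solar power + internal power = radiated power.
Absorbed: α·S·A_cross = 0.25·608·0.7208 = 109.6 W (cross-section πr²).
Total input = 109.6 + 161 = 270.6 W.
Radiated: εσ·A_surf·T⁴ with A_surf = 4πr² = 2.883 m².
T⁴ = 270.6/(0.43·5.67×10⁻⁸·2.883) = 3.849×10⁹ K⁴.

T ≈ 249 K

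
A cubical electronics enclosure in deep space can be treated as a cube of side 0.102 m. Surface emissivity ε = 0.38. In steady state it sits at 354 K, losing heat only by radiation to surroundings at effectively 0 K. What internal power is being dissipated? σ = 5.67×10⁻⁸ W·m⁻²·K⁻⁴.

P ≈ 21.1 W

Steady state: P = εσA T⁴.
A = 6L² = 0.06242 m²; T⁴ = (354)⁴ = 1.570×10¹⁰ K⁴.
P = 0.38 × 5.67×10⁻⁸ × 0.06242 × 1.570×10¹⁰.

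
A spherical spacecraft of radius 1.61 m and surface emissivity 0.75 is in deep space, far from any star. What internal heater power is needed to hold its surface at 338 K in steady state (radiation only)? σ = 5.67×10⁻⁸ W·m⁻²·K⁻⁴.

P ≈ 18100 W

P = εσ·4πr²·T⁴.
4πr² = 32.57 m²; T⁴ = 1.305×10¹⁰ K⁴.
P = 0.75·5.67×10⁻⁸·32.57·1.305×10¹⁰.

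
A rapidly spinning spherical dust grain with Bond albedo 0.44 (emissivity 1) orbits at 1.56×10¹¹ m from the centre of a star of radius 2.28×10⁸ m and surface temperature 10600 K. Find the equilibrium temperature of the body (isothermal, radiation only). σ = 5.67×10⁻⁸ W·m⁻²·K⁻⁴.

The star's surface emits σT_*⁴; at distance d the flux is S = σT_*⁴(R_*/d)².
S = 5.67×10⁻⁸·(10600)⁴·(2.28×10⁸/1.56×10¹¹)² = 1529 W/m².
For an isothermal sphere T⁴ = (1−a)S/(4σ) = 3.775×10⁹ K⁴.

T ≈ 248 K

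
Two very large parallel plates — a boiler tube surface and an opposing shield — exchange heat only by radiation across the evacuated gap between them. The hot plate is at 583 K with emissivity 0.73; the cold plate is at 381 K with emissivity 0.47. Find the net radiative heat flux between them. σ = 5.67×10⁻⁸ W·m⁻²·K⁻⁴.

For two infinite grey parallel plates, q = σ(T₁⁴ − T₂⁴)/(1/ε₁ + 1/ε₂ − 1).
T₁⁴ − T₂⁴ = 1.155×10¹¹ − 2.107×10¹⁰ = 9.445×10¹⁰ K⁴.
1/ε₁ + 1/ε₂ − 1 = 1.370 + 2.128 − 1 = 2.498.
q = 5.67×10⁻⁸ × 9.445×10¹⁰ / 2.498.

q ≈ 2140 W/m²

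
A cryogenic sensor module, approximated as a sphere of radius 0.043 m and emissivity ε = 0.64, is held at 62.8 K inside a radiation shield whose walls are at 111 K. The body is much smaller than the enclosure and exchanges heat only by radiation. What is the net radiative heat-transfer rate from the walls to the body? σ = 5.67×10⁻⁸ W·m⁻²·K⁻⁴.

For a small grey body in a large enclosure: P_net = εσA(T_body⁴ − T_wall⁴).
A = 4πr² = 0.02324 m²; T_body⁴ − T_wall⁴ = 1.555×10⁷ − 1.518×10⁸ = -1.363×10⁸ K⁴.
|P_net| = 0.64·5.67×10⁻⁸·0.02324·1.363×10⁸.

P_net ≈ 0.115 W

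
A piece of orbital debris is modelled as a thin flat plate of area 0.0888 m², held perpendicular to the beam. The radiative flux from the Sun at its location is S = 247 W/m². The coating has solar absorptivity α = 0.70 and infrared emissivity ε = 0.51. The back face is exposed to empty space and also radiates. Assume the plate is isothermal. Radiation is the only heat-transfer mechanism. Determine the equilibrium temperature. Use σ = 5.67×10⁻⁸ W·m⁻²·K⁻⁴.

T ≈ 234 K

At equilibrium, absorbed power = emitted power.
Absorbing cross-section = A = 0.08880 m²; emitting surface = 2A = 0.1776 m² (ratio 2).
αS·A_cross = εσ·A_surf·T⁴  ⇒  T⁴ = αS/(ε·2σ).
T⁴ = 0.700·247/(0.51·2·5.67×10⁻⁸) = 2.990×10⁹ K⁴.
T = (2.990×10⁹)^(1/4).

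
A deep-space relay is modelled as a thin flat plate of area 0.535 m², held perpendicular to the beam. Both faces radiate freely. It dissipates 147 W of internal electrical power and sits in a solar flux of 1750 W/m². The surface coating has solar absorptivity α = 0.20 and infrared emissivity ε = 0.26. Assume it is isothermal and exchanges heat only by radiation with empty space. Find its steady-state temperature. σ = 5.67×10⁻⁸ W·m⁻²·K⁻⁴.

T ≈ 382 K

At steady state, absorbed solar power + internal power = radiated power.
Absorbed: α·S·A_cross = 0.20·1750·0.5350 = 187.2 W (cross-section A).
Total input = 187.2 + 147 = 334.2 W.
Radiated: εσ·A_surf·T⁴ with A_surf = 2A = 1.070 m².
T⁴ = 334.2/(0.26·5.67×10⁻⁸·1.070) = 2.119×10¹⁰ K⁴.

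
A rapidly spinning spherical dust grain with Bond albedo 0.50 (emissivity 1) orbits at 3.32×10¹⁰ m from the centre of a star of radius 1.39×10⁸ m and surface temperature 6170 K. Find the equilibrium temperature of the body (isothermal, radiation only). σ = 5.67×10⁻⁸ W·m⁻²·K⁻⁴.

T ≈ 237 K

The star's surface emits σT_*⁴; at distance d the flux is S = σT_*⁴(R_*/d)².
S = 5.67×10⁻⁸·(6170)⁴·(1.39×10⁸/3.32×10¹⁰)² = 1440 W/m².
For an isothermal sphere T⁴ = (1−a)S/(4σ) = 3.175×10⁹ K⁴.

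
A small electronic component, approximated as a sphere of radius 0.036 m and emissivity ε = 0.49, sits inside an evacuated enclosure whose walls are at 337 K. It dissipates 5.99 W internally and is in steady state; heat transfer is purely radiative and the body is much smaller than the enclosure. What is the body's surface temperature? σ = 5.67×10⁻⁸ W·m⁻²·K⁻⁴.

T ≈ 402 K

For a small grey body in a large enclosure, net radiated power = εσA(T⁴ − T_w⁴).
Steady state: P = εσA(T⁴ − T_w⁴) with A = 4πr² = 0.01629 m².
T⁴ = P/(εσA) + T_w⁴ = 5.99/(0.49·5.67×10⁻⁸·0.01629) + (337)⁴
    = 1.324×10¹⁰ + 1.290×10¹⁰ = 2.614×10¹⁰ K⁴.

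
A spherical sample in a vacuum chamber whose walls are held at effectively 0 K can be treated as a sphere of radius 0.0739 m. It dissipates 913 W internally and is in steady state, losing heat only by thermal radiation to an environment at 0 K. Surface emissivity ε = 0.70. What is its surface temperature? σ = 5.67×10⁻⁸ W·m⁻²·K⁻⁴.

T ≈ 761 K

Steady state: internal power = radiated power, P = εσA T⁴.
Radiating area A = 4πr² = 0.06863 m².
T⁴ = P/(εσA) = 913/(0.70·5.67×10⁻⁸·0.06863) = 3.352×10¹¹ K⁴.
T = (3.352×10¹¹)^(1/4).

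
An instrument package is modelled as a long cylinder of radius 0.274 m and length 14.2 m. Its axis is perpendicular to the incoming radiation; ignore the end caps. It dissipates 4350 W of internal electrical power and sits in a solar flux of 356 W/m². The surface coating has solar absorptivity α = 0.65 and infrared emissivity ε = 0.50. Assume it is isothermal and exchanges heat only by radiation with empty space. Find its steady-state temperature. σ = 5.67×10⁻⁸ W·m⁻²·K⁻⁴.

T ≈ 307 K

At steady state, absorbed solar power + internal power = radiated power.
Absorbed: α·S·A_cross = 0.65·356·7.782 = 1801 W (cross-section 2rL).
Total input = 1801 + 4350 = 6151 W.
Radiated: εσ·A_surf·T⁴ with A_surf = 2πrL = 24.45 m².
T⁴ = 6151/(0.50·5.67×10⁻⁸·24.45) = 8.875×10⁹ K⁴.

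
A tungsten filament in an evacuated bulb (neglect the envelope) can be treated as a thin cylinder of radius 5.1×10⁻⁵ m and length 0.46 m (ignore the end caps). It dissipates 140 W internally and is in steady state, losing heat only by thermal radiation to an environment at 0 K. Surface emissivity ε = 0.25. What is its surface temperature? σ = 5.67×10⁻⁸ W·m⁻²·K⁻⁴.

T ≈ 2860 K

Steady state: internal power = radiated power, P = εσA T⁴.
Radiating area A = 2πrL = 1.474×10⁻⁴ m².
T⁴ = P/(εσA) = 140/(0.25·5.67×10⁻⁸·1.474×10⁻⁴) = 6.700×10¹³ K⁴.
T = (6.700×10¹³)^(1/4).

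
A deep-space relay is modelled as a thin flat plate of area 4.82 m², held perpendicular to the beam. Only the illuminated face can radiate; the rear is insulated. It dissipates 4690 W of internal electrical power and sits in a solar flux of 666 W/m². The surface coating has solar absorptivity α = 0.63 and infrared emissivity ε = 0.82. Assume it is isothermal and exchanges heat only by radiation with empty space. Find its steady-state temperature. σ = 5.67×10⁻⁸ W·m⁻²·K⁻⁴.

T ≈ 416 K

At steady state, absorbed solar power + internal power = radiated power.
Absorbed: α·S·A_cross = 0.63·666·4.820 = 2022 W (cross-section A).
Total input = 2022 + 4690 = 6712 W.
Radiated: εσ·A_surf·T⁴ with A_surf = A = 4.820 m².
T⁴ = 6712/(0.82·5.67×10⁻⁸·4.820) = 2.995×10¹⁰ K⁴.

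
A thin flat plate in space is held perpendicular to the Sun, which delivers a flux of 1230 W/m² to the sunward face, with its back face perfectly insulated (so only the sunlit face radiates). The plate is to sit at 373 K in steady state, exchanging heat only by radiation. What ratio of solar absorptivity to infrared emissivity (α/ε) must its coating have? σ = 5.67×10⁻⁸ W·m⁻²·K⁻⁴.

α/ε ≈ 0.892

Balance: αS·A = εσ·1A·T⁴ ⇒ α/ε = σT⁴/S.
α/ε = 5.67×10⁻⁸·(373)⁴/1230 = 5.67×10⁻⁸·1.936×10¹⁰/1230.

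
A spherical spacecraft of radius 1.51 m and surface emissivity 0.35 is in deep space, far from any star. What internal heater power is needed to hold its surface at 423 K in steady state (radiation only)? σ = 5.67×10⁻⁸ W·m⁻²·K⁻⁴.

P = εσ·4πr²·T⁴.
4πr² = 28.65 m²; T⁴ = 3.202×10¹⁰ K⁴.
P = 0.35·5.67×10⁻⁸·28.65·3.202×10¹⁰.

P ≈ 18200 W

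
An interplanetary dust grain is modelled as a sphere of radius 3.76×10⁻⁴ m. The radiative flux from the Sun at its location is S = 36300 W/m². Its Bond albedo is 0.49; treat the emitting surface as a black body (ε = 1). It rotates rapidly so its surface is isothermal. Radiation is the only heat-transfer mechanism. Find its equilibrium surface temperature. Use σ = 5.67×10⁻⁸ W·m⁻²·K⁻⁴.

At equilibrium, absorbed power = emitted power.
Absorbing cross-section = πr² = 4.441×10⁻⁷ m²; emitting surface = 4πr² = 1.777×10⁻⁶ m² (ratio 4).
(1−a)S·A_cross = εσ·A_surf·T⁴  ⇒  T⁴ = (1−a)S/(4σ).
T⁴ = 0.510·36300/(4·5.67×10⁻⁸) = 8.163×10¹⁰ K⁴.
T = (8.163×10¹⁰)^(1/4).

T ≈ 535 K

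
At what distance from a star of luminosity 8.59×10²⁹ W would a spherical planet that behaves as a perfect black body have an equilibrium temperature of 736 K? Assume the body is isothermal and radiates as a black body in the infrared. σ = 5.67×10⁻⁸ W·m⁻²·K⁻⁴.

d ≈ 1.01×10¹² m

For an isothermal black-emitting sphere, (1−a)S·πr² = σ·4πr²·T⁴ ⇒ S = 4σT⁴/(1−a).
S = 4·5.67×10⁻⁸·(736)⁴/1.00 = 66550 W/m².
Flux falls as S = L/(4πd²), so d = √(L/(4πS)) = √(8.59×10²⁹/(4π·66550)).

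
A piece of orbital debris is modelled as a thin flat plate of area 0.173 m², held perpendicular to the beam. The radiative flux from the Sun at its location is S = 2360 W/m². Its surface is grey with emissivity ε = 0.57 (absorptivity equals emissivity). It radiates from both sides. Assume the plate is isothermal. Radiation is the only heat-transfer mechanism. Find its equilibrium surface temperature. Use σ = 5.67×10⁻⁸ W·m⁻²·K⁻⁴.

At equilibrium, absorbed power = emitted power.
Absorbing cross-section = A = 0.1730 m²; emitting surface = 2A = 0.3460 m² (ratio 2).
εS·A_cross = εσ·A_surf·T⁴  ⇒  T⁴ = S/(2σ)   (ε cancels).
T⁴ = 2360/(2·5.67×10⁻⁸) = 2.081×10¹⁰ K⁴.
T = (2.081×10¹⁰)^(1/4).

T ≈ 380 K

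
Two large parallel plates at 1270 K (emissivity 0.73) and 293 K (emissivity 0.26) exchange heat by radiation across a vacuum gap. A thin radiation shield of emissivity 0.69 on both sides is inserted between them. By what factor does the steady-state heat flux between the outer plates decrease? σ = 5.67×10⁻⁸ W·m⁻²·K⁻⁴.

Without shield: q₀ = σΔ(T⁴)/(1/ε₁+1/ε₂−1) with denominator 4.216.
With shield the two gaps are in series; the resistances add: (1/ε₁+1/ε_s−1)+(1/ε_s+1/ε₂−1) = 1.819+4.295 = 6.115.
Heat-flux ratio q₀/q = 6.115/4.216.

factor ≈ 1.45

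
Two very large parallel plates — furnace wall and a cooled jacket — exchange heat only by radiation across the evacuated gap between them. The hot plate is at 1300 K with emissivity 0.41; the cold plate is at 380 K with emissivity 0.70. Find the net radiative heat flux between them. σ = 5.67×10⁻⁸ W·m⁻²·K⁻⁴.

q ≈ 56100 W/m²

For two infinite grey parallel plates, q = σ(T₁⁴ − T₂⁴)/(1/ε₁ + 1/ε₂ − 1).
T₁⁴ − T₂⁴ = 2.856×10¹² − 2.085×10¹⁰ = 2.835×10¹² K⁴.
1/ε₁ + 1/ε₂ − 1 = 2.439 + 1.429 − 1 = 2.868.
q = 5.67×10⁻⁸ × 2.835×10¹² / 2.868.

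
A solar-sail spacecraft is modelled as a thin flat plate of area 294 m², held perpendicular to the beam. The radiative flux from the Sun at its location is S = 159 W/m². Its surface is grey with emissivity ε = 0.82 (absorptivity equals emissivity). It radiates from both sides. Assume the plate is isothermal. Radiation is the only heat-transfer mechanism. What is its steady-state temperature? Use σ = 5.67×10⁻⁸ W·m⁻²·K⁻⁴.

T ≈ 194 K

At equilibrium, absorbed power = emitted power.
Absorbing cross-section = A = 294.0 m²; emitting surface = 2A = 588.0 m² (ratio 2).
εS·A_cross = εσ·A_surf·T⁴  ⇒  T⁴ = S/(2σ)   (ε cancels).
T⁴ = 159/(2·5.67×10⁻⁸) = 1.402×10⁹ K⁴.
T = (1.402×10⁹)^(1/4).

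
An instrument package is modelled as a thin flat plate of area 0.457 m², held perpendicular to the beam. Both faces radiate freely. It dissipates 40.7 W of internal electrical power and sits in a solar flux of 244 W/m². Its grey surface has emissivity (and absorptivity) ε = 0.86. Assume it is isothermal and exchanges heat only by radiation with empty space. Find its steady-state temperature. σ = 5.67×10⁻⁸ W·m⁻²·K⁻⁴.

T ≈ 235 K

At steady state, absorbed solar power + internal power = radiated power.
Absorbed: α·S·A_cross = 0.86·244·0.4570 = 95.90 W (cross-section A).
Total input = 95.90 + 40.7 = 136.6 W.
Radiated: εσ·A_surf·T⁴ with A_surf = 2A = 0.9140 m².
T⁴ = 136.6/(0.86·5.67×10⁻⁸·0.9140) = 3.065×10⁹ K⁴.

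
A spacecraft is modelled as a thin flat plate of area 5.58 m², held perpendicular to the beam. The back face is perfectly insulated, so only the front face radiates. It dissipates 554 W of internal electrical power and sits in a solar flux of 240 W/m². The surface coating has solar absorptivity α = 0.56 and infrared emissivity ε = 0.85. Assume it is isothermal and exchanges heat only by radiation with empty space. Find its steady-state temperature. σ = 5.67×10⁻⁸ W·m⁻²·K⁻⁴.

At steady state, absorbed solar power + internal power = radiated power.
Absorbed: α·S·A_cross = 0.56·240·5.580 = 750.0 W (cross-section A).
Total input = 750.0 + 554 = 1304 W.
Radiated: εσ·A_surf·T⁴ with A_surf = A = 5.580 m².
T⁴ = 1304/(0.85·5.67×10⁻⁸·5.580) = 4.849×10⁹ K⁴.

T ≈ 264 K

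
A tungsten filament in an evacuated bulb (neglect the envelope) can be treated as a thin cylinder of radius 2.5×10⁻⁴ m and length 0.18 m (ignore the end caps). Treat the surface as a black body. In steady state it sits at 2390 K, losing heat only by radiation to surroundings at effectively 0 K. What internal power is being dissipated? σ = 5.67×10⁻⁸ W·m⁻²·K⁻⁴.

P ≈ 523 W

Steady state: P = εσA T⁴.
A = 2πrL = 2.827×10⁻⁴ m²; T⁴ = (2390)⁴ = 3.263×10¹³ K⁴.
P = 1.0 × 5.67×10⁻⁸ × 2.827×10⁻⁴ × 3.263×10¹³.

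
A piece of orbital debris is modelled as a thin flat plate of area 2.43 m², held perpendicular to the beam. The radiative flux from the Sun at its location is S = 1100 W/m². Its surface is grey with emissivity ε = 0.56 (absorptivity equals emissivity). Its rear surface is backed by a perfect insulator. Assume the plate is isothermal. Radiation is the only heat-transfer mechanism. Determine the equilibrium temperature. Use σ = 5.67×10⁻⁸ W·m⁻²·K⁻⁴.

T ≈ 373 K

At equilibrium, absorbed power = emitted power.
Absorbing cross-section = A = 2.430 m²; emitting surface = A = 2.430 m² (ratio 1).
εS·A_cross = εσ·A_surf·T⁴  ⇒  T⁴ = S/(1σ)   (ε cancels).
T⁴ = 1100/(1·5.67×10⁻⁸) = 1.940×10¹⁰ K⁴.
T = (1.940×10¹⁰)^(1/4).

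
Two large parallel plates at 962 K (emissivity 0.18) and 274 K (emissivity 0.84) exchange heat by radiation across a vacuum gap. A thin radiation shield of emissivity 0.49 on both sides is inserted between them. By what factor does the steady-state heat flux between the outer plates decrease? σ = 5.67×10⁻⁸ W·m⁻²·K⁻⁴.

factor ≈ 1.54

Without shield: q₀ = σΔ(T⁴)/(1/ε₁+1/ε₂−1) with denominator 5.746.
With shield the two gaps are in series; the resistances add: (1/ε₁+1/ε_s−1)+(1/ε_s+1/ε₂−1) = 6.596+2.231 = 8.828.
Heat-flux ratio q₀/q = 8.828/5.746.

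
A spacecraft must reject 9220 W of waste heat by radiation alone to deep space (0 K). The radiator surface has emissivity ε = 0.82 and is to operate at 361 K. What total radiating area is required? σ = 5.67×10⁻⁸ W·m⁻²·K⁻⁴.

P = εσA T⁴ ⇒ A = P/(εσT⁴).
T⁴ = 1.698×10¹⁰ K⁴.
A = 9220/(0.82 × 5.67×10⁻⁸ × 1.698×10¹⁰).

A ≈ 11.7 m²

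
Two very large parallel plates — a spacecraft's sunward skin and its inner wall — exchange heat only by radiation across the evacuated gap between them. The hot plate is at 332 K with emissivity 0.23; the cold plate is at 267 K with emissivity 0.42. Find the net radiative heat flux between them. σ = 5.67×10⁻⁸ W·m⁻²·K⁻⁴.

q ≈ 69.9 W/m²

For two infinite grey parallel plates, q = σ(T₁⁴ − T₂⁴)/(1/ε₁ + 1/ε₂ − 1).
T₁⁴ − T₂⁴ = 1.215×10¹⁰ − 5.082×10⁹ = 7.067×10⁹ K⁴.
1/ε₁ + 1/ε₂ − 1 = 4.348 + 2.381 − 1 = 5.729.
q = 5.67×10⁻⁸ × 7.067×10⁹ / 5.729.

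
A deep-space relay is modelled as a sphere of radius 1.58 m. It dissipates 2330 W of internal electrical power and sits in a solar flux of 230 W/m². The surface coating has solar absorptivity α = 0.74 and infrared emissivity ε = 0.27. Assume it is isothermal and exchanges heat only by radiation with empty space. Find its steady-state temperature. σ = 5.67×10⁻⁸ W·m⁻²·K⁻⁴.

At steady state, absorbed solar power + internal power = radiated power.
Absorbed: α·S·A_cross = 0.74·230·7.843 = 1335 W (cross-section πr²).
Total input = 1335 + 2330 = 3665 W.
Radiated: εσ·A_surf·T⁴ with A_surf = 4πr² = 31.37 m².
T⁴ = 3665/(0.27·5.67×10⁻⁸·31.37) = 7.631×10⁹ K⁴.

T ≈ 296 K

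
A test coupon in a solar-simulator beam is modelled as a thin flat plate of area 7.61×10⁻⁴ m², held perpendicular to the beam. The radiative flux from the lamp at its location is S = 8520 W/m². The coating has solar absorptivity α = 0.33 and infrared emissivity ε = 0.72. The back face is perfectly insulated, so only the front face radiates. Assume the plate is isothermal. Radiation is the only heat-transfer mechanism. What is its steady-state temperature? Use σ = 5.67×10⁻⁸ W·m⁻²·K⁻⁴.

T ≈ 512 K

At equilibrium, absorbed power = emitted power.
Absorbing cross-section = A = 7.610×10⁻⁴ m²; emitting surface = A = 7.610×10⁻⁴ m² (ratio 1).
αS·A_cross = εσ·A_surf·T⁴  ⇒  T⁴ = αS/(ε·1σ).
T⁴ = 0.330·8520/(0.72·1·5.67×10⁻⁸) = 6.887×10¹⁰ K⁴.
T = (6.887×10¹⁰)^(1/4).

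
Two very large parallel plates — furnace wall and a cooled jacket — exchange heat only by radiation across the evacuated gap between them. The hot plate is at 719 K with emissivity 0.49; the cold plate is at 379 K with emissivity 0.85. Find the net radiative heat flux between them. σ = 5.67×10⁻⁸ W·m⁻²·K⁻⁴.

q ≈ 6310 W/m²

For two infinite grey parallel plates, q = σ(T₁⁴ − T₂⁴)/(1/ε₁ + 1/ε₂ − 1).
T₁⁴ − T₂⁴ = 2.672×10¹¹ − 2.063×10¹⁰ = 2.466×10¹¹ K⁴.
1/ε₁ + 1/ε₂ − 1 = 2.041 + 1.176 − 1 = 2.217.
q = 5.67×10⁻⁸ × 2.466×10¹¹ / 2.217.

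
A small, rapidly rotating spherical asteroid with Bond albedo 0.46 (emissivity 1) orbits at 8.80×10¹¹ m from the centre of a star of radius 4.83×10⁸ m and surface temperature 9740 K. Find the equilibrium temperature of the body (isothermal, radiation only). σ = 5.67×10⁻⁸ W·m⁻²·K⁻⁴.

T ≈ 138 K

The star's surface emits σT_*⁴; at distance d the flux is S = σT_*⁴(R_*/d)².
S = 5.67×10⁻⁸·(9740)⁴·(4.83×10⁸/8.80×10¹¹)² = 153.7 W/m².
For an isothermal sphere T⁴ = (1−a)S/(4σ) = 3.660×10⁸ K⁴.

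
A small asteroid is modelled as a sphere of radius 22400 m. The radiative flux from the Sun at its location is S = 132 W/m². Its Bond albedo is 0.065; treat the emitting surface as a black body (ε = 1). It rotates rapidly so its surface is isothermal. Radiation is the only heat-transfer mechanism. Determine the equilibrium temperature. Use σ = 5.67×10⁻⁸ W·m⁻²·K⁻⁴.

T ≈ 153 K

At equilibrium, absorbed power = emitted power.
Absorbing cross-section = πr² = 1.576×10⁹ m²; emitting surface = 4πr² = 6.305×10⁹ m² (ratio 4).
(1−a)S·A_cross = εσ·A_surf·T⁴  ⇒  T⁴ = (1−a)S/(4σ).
T⁴ = 0.935·132/(4·5.67×10⁻⁸) = 5.442×10⁸ K⁴.
T = (5.442×10⁸)^(1/4).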